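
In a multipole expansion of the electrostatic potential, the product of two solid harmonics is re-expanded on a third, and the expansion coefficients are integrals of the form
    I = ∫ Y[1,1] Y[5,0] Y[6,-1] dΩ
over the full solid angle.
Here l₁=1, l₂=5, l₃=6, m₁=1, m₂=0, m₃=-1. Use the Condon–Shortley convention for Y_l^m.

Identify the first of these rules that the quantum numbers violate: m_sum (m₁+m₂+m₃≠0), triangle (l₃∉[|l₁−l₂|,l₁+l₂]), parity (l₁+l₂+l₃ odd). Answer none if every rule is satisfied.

Σmᵢ = 0  ✓
l₃∈[|l₁−l₂|,l₁+l₂]=[4,6], have l₃=6  ✓
Σlᵢ = 12 ⇒ even  ✓

none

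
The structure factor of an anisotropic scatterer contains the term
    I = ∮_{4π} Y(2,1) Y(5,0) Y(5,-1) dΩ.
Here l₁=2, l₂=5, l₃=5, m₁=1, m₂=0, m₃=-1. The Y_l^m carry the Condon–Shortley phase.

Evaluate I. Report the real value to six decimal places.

Rules hold: Σm=0, L=12 even, 3≤5≤7.
N = 5·11·11 = 605
Δ = 2!·2!·8!/13! = 1/38610
Racah Σ t=0..2: t=0:+1/2880 t=1:−1/576 t=2:+1/2880 = -1/960
⇒ 3j(2 5 5; 0 0 0)² = 10/429, sgn +1
Racah Σ t=0..1: t=0:+1/1440 t=1:−1/1152 = -1/5760
⇒ 3j(2 5 5; 1 0 -1)² = 1/858, sgn -1
4πI² = N·(3j₀)²·(3jₘ)² = 25/1521
I = -1·√(0.0164366/4π) = -0.03616600

-0.036166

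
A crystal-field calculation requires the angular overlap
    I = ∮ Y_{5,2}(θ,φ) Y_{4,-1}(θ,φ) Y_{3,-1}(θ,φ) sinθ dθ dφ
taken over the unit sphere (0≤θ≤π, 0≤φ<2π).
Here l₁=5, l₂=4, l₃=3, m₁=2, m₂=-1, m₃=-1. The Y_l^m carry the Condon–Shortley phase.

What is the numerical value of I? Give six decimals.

Rules hold: Σm=0, L=12 even, 1≤3≤9.
N = 11·9·7 = 693
Δ = 6!·4!·2!/13! = 1/180180
Racah Σ t=2..4: t=2:+1/576 t=3:−1/144 t=4:+1/576 = -1/288
⇒ 3j(5 4 3; 0 0 0)² = 20/1001, sgn +1
Racah Σ t=1..3: t=1:−1/960 t=2:+1/288 t=3:−1/1728 = 1/540
⇒ 3j(5 4 3; 2 -1 -1)² = 128/6435, sgn +1
4πI² = N·(3j₀)²·(3jₘ)² = 512/1859
I = +1·√(0.275417/4π) = 0.14804384

0.148044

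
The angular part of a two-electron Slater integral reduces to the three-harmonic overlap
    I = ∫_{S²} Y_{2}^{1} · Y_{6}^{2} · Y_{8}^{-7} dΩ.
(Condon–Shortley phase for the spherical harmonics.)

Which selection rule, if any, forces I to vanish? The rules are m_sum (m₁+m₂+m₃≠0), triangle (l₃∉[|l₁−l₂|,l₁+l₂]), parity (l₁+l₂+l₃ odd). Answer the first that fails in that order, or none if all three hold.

m₁+m₂+m₃ = 1 + 2 − 7 = -4  ✗
triangle: |2−6|=4 ≤ l₃=8 ≤ 2+6=8
parity: l₁+l₂+l₃ = 16 is even

m_sum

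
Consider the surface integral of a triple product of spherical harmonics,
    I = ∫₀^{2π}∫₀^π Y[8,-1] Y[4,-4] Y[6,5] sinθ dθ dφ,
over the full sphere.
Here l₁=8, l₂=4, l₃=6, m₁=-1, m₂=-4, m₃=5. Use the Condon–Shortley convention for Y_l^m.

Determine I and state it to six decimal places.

Rules hold: Σm=0, L=18 even, 4≤6≤12.
N = 17·9·13 = 1989
Δ = 6!·10!·2!/19! = 1/23279256
Racah Σ t=2..4: t=2:+1/1658880 t=3:−1/518400 t=4:+1/1658880 = -1/1382400
⇒ 3j(8 4 6; 0 0 0)² = 504/46189, sgn -1
Racah Σ t=0..0: t=0:+1/522547200 = 1/522547200
⇒ 3j(8 4 6; -1 -4 5)² = 35/75582, sgn -1
4πI² = N·(3j₀)²·(3jₘ)² = 8820/877591
I = +1·√(0.0100502/4π) = 0.02828025

0.028280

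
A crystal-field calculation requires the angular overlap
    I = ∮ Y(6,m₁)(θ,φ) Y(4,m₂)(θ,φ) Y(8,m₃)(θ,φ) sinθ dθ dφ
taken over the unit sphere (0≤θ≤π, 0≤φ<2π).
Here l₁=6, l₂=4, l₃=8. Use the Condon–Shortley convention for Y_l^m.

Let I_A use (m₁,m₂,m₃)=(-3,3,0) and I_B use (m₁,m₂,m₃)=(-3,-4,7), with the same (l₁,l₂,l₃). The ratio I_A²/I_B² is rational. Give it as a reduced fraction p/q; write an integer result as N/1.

441/715

l's match ⇒ only the (l;m) 3-j factors differ between A and B.
A: triangle coeff Δ(6,4,8) = 1/23279256; Σ_t [1,2]: t=1:−1/58060800 t=2:+1/7257600 = 1/8294400; (3j)²=1029/92378 [(6 4 8; -3 3 0)], sign=+1
B: triangle coeff Δ(6,4,8) = 1/23279256; Σ_t [0,0]: t=0:+1/522547200 = 1/522547200; (3j)²=35/1938 [(6 4 8; -3 -4 7)], sign=-1
I_A²/I_B² = (1029/92378)/(35/1938) = 441/715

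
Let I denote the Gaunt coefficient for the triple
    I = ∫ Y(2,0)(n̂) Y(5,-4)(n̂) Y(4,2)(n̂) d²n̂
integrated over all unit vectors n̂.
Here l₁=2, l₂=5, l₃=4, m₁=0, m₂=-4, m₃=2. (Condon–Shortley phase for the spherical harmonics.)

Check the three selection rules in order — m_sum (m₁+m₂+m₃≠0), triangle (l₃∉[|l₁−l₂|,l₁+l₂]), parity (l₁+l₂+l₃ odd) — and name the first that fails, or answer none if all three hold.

m₁+m₂+m₃ = 0 − 4 + 2 = -2  ✗
triangle: |2−5|=3 ≤ l₃=4 ≤ 2+5=7
parity: l₁+l₂+l₃ = 11 is odd

m_sum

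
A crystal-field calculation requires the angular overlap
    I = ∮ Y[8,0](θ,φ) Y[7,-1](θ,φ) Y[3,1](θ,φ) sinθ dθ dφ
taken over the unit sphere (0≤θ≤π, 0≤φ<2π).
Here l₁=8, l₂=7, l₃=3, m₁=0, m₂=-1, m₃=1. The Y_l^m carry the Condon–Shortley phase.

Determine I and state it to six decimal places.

m-sum 0 ✓  L=18 even ✓  1≤3≤15 ✓
Π(2lᵢ+1) = 17×15×7 = 1785
triangle coeff Δ(8,7,3) = 1/5290740
Σ_t [5,7]: t=5:−1/7257600 t=6:+1/2073600 t=7:−1/7257600 = 1/4838400
(3j)²=252/20995 [(8 7 3; 0 0 0)], sign=-1
Σ_t [4,6]: t=4:+1/46448640 t=5:−1/3628800 t=6:+1/4147200 = -1/77414400
(3j)²=3/41990 [(8 7 3; 0 -1 1)], sign=-1
⇒ 4πI² = 7938/5185765
I = (+1)√(7938/5185765/(4π)) = 0.01103683

0.011037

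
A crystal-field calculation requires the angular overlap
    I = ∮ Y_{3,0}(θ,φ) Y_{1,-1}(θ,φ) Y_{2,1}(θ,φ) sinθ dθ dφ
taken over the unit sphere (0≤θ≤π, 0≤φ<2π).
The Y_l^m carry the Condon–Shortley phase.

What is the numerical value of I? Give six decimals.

0.143048

Checks pass: Σm=0; 6 even; l₃=2∈[2,4].
(2·3+1)(2·1+1)(2·2+1) = 105
Δ: 2! 4! 0! / 7! → 1/105
sum: t=1:−1/4 = -1/4
3j²(3 1 2; 0 0 0) = Δ·Π!·Σ² = 3/35  (sign -1)
sum: t=0:+1/12 = 1/12
3j²(3 1 2; 0 -1 1) = Δ·Π!·Σ² = 1/35  (sign -1)
combine: 4πI² = 105·3/35·1/35 = 9/35
take √, sign +1: I = 0.14304817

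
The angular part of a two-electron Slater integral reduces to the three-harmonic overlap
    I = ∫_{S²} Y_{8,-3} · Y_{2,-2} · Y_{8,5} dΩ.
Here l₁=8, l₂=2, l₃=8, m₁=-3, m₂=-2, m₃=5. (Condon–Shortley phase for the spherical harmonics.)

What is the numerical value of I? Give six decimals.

0.151411

Checks pass: Σm=0; 18 even; l₃=8∈[6,10].
(2·8+1)(2·2+1)(2·8+1) = 1445
Δ: 2! 14! 2! / 19! → 1/348840
sum: t=0:+1/116121600 t=1:−1/25401600 t=2:+1/116121600 = -1/45158400
3j²(8 2 8; 0 0 0) = Δ·Π!·Σ² = 24/1615  (sign -1)
sum: t=0:+1/958003200 = 1/958003200
3j²(8 2 8; -3 -2 5) = Δ·Π!·Σ² = 13/969  (sign -1)
combine: 4πI² = 1445·24/1615·13/969 = 104/361
take √, sign +1: I = 0.15141125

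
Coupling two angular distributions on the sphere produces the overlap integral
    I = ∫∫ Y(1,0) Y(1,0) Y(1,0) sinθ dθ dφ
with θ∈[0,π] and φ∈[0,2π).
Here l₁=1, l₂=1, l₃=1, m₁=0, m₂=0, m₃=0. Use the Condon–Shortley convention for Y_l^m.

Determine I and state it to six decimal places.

L=3 odd ⇒ parity kills the (l;000) factor ⇒ I = 0

0.000000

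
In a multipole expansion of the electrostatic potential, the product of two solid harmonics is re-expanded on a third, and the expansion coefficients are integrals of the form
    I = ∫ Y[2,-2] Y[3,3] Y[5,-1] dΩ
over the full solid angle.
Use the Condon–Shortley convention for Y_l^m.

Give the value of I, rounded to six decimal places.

m-sum 0 ✓  L=10 even ✓  1≤5≤5 ✓
Π(2lᵢ+1) = 5×7×11 = 385
triangle coeff Δ(2,3,5) = 1/2310
Σ_t [0,0]: t=0:+1/144 = 1/144
(3j)²=10/231 [(2 3 5; 0 0 0)], sign=-1
Σ_t [0,0]: t=0:+1/17280 = 1/17280
(3j)²=1/2310 [(2 3 5; -2 3 -1)], sign=+1
⇒ 4πI² = 5/693
I = (-1)√(5/693/(4π)) = -0.02396147

-0.023961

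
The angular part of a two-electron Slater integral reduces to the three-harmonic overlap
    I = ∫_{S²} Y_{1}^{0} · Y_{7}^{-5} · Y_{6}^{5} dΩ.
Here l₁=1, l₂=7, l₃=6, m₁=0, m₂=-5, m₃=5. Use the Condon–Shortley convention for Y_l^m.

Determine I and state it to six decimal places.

-0.171413

Rules hold: Σm=0, L=14 even, 6≤6≤8.
N = 3·15·13 = 585
Δ = 2!·0!·12!/15! = 1/1365
Racah Σ t=1..1: t=1:−1/518400 = -1/518400
⇒ 3j(1 7 6; 0 0 0)² = 7/195, sgn -1
Racah Σ t=1..1: t=1:−1/39916800 = -1/39916800
⇒ 3j(1 7 6; 0 -5 5)² = 8/455, sgn +1
4πI² = N·(3j₀)²·(3jₘ)² = 24/65
I = -1·√(0.369231/4π) = -0.17141310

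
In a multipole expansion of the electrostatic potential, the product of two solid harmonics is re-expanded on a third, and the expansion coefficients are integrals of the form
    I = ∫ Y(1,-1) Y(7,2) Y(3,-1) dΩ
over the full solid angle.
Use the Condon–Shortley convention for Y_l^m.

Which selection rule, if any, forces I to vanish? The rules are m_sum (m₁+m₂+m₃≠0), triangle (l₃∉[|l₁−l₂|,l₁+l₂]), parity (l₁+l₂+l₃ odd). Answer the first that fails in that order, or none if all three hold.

triangle

Σmᵢ = 0  ✓
l₃∈[|l₁−l₂|,l₁+l₂]=[6,8], have l₃=3  ✗
Σlᵢ = 11 ⇒ odd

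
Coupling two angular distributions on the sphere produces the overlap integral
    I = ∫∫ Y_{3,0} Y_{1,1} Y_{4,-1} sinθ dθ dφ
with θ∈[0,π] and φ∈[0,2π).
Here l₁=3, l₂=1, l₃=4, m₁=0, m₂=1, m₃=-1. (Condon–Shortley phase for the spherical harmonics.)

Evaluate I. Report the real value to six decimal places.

-0.194664

m-sum 0 ✓  L=8 even ✓  2≤4≤4 ✓
Π(2lᵢ+1) = 7×3×9 = 189
triangle coeff Δ(3,1,4) = 1/252
Σ_t [0,0]: t=0:+1/36 = 1/36
(3j)²=4/63 [(3 1 4; 0 0 0)], sign=+1
Σ_t [0,0]: t=0:+1/72 = 1/72
(3j)²=5/126 [(3 1 4; 0 1 -1)], sign=-1
⇒ 4πI² = 10/21
I = (-1)√(10/21/(4π)) = -0.19466390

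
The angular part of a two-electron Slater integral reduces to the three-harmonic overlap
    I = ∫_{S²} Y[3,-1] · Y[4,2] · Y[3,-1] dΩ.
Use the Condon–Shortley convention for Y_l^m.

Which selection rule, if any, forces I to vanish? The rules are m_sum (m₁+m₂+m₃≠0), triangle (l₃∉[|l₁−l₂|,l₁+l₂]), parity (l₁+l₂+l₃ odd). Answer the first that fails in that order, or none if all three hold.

none

azimuthal sum: -1 + 2 − 1 = 0  ✓
1 ≤ 3 ≤ 7 (triangle on l)  ✓
L = 3 + 4 + 3 = 10 (even)  ✓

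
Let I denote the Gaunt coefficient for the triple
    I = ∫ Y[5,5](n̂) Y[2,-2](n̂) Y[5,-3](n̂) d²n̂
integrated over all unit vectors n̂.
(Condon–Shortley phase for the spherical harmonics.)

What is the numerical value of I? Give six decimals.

0.088588

Rules hold: Σm=0, L=12 even, 3≤5≤7.
N = 11·5·11 = 605
Δ = 2!·8!·2!/13! = 1/38610
Racah Σ t=0..2: t=0:+1/2880 t=1:−1/576 t=2:+1/2880 = -1/960
⇒ 3j(5 2 5; 0 0 0)² = 10/429, sgn +1
Racah Σ t=0..0: t=0:+1/161280 = 1/161280
⇒ 3j(5 2 5; 5 -2 -3)² = 1/143, sgn +1
4πI² = N·(3j₀)²·(3jₘ)² = 50/507
I = +1·√(0.0986193/4π) = 0.08858824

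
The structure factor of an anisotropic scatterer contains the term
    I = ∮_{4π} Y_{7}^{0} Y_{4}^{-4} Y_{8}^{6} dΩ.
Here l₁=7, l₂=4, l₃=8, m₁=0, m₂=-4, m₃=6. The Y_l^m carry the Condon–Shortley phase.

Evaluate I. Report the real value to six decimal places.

0.000000

0 − 4 + 6 = 2 ≠ 0: azimuthal integral kills it; I = 0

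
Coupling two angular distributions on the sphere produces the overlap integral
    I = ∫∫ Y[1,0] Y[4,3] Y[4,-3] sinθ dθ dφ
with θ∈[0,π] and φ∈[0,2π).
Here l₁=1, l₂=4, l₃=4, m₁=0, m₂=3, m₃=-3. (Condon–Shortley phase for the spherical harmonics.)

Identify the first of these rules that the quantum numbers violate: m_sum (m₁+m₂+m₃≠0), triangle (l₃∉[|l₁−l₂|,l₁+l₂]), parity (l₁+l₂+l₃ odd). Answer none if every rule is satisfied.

m₁+m₂+m₃ = 0 + 3 − 3 = 0  ✓
triangle: |1−4|=3 ≤ l₃=4 ≤ 1+4=5  ✓
parity: l₁+l₂+l₃ = 9 is odd  ✗

parity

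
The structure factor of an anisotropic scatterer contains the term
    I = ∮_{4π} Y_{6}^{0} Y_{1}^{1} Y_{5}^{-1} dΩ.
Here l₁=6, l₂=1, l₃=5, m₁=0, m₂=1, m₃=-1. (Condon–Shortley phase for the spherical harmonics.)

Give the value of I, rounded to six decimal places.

m-sum 0 ✓  L=12 even ✓  5≤5≤7 ✓
Π(2lᵢ+1) = 13×3×11 = 429
triangle coeff Δ(6,1,5) = 1/858
Σ_t [1,1]: t=1:−1/14400 = -1/14400
(3j)²=6/143 [(6 1 5; 0 0 0)], sign=+1
Σ_t [2,2]: t=2:+1/34560 = 1/34560
(3j)²=5/286 [(6 1 5; 0 1 -1)], sign=+1
⇒ 4πI² = 45/143
I = (+1)√(45/143/(4π)) = 0.15824621

0.158246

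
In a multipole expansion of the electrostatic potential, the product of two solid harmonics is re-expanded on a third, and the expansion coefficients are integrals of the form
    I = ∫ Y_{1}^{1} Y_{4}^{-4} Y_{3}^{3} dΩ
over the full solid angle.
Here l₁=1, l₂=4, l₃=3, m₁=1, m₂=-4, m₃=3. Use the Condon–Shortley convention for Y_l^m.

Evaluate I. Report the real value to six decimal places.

m-sum 0 ✓  L=8 even ✓  3≤3≤5 ✓
Π(2lᵢ+1) = 3×9×7 = 189
triangle coeff Δ(1,4,3) = 1/252
Σ_t [1,1]: t=1:−1/36 = -1/36
(3j)²=4/63 [(1 4 3; 0 0 0)], sign=+1
Σ_t [0,0]: t=0:+1/1440 = 1/1440
(3j)²=1/9 [(1 4 3; 1 -4 3)], sign=+1
⇒ 4πI² = 4/3
I = (+1)√(4/3/(4π)) = 0.32573501

0.325735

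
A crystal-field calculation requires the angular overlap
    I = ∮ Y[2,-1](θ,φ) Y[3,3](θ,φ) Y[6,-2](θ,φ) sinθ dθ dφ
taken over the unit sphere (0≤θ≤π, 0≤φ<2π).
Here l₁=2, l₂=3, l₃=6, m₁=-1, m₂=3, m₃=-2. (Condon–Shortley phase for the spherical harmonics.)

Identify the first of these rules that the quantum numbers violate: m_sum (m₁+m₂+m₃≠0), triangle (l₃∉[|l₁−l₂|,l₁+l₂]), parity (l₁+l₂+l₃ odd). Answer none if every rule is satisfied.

Σmᵢ = 0  ✓
l₃∈[|l₁−l₂|,l₁+l₂]=[1,5], have l₃=6  ✗
Σlᵢ = 11 ⇒ odd

triangle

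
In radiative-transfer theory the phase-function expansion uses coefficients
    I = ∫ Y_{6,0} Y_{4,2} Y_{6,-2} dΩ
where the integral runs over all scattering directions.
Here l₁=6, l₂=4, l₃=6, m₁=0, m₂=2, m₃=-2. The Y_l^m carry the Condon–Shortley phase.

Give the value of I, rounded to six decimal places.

m-sum 0 ✓  L=16 even ✓  2≤6≤10 ✓
Π(2lᵢ+1) = 13×9×13 = 1521
triangle coeff Δ(6,4,6) = 1/15315300
Σ_t [0,4]: t=0:+1/829440 t=1:−1/25920 t=2:+1/9216 t=3:−1/25920 t=4:+1/829440 = 7/207360
(3j)²=28/2431 [(6 4 6; 0 0 0)], sign=+1
Σ_t [2,4]: t=2:+1/55296 t=3:−1/25920 t=4:+1/138240 = -11/829440
(3j)²=11/1326 [(6 4 6; 0 2 -2)], sign=-1
⇒ 4πI² = 42/289
I = (-1)√(42/289/(4π)) = -0.10754019

-0.107540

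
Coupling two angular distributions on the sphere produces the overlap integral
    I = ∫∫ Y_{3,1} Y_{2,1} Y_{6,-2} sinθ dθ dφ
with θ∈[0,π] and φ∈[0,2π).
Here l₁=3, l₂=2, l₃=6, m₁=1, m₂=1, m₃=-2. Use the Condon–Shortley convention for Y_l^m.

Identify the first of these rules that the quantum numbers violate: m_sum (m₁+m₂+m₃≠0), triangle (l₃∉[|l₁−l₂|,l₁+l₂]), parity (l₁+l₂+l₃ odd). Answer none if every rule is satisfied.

Σmᵢ = 0  ✓
l₃∈[|l₁−l₂|,l₁+l₂]=[1,5], have l₃=6  ✗
Σlᵢ = 11 ⇒ odd

triangle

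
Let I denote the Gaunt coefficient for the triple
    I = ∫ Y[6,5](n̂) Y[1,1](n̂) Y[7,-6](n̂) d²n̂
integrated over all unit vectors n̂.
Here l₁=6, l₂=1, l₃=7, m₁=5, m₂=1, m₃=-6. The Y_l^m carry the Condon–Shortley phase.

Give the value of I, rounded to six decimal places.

m-sum 0 ✓  L=14 even ✓  5≤7≤7 ✓
Π(2lᵢ+1) = 13×3×15 = 585
triangle coeff Δ(6,1,7) = 1/1365
Σ_t [0,0]: t=0:+1/518400 = 1/518400
(3j)²=7/195 [(6 1 7; 0 0 0)], sign=-1
Σ_t [0,0]: t=0:+1/79833600 = 1/79833600
(3j)²=2/35 [(6 1 7; 5 1 -6)], sign=-1
⇒ 4πI² = 6/5
I = (+1)√(6/5/(4π)) = 0.30901936

0.309019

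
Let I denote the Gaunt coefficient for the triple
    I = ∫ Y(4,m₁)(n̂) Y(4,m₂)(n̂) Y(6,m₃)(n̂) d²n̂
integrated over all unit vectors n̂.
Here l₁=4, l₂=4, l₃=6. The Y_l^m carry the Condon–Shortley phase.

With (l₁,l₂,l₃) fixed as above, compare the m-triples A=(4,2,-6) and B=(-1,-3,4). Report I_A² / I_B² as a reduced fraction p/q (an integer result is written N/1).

Shared (l₁,l₂,l₃)=(4,4,6): N and (l;000)² cancel in I_A²/I_B².
A: Δ = 2!·6!·6!/15! = 1/1261260; Racah Σ t=0..0: t=0:+1/1036800 = 1/1036800; ⇒ 3j(4 4 6; 4 2 -6)² = 4/195, sgn +1
B: Δ = 2!·6!·6!/15! = 1/1261260; Racah Σ t=0..1: t=0:+1/28800 t=1:−1/34560 = 1/172800; ⇒ 3j(4 4 6; -1 -3 4)² = 1/1430, sgn +1
I_A²/I_B² = (4/195)/(1/1430) = 88/3

88/3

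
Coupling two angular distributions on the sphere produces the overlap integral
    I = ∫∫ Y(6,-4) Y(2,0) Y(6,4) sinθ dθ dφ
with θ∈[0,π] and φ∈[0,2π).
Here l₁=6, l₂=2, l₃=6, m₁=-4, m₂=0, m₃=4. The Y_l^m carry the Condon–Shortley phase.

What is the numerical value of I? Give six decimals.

-0.022938

m-sum 0 ✓  L=14 even ✓  4≤6≤8 ✓
Π(2lᵢ+1) = 13×5×13 = 845
triangle coeff Δ(6,2,6) = 1/90090
Σ_t [0,2]: t=0:+1/69120 t=1:−1/14400 t=2:+1/69120 = -7/172800
(3j)²=14/715 [(6 2 6; 0 0 0)], sign=-1
Σ_t [0,2]: t=0:+1/14515200 t=1:−1/362880 t=2:+1/322560 = 1/2419200
(3j)²=2/5005 [(6 2 6; -4 0 4)], sign=+1
⇒ 4πI² = 4/605
I = (-1)√(4/605/(4π)) = -0.02293757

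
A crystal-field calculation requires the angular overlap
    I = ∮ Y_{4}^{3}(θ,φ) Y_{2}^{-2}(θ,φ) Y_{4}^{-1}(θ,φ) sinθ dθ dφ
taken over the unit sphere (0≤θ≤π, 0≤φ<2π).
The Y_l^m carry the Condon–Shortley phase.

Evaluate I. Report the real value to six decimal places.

Rules hold: Σm=0, L=10 even, 2≤4≤6.
N = 9·5·9 = 405
Δ = 2!·6!·2!/11! = 1/13860
Racah Σ t=0..2: t=0:+1/192 t=1:−1/36 t=2:+1/192 = -5/288
⇒ 3j(4 2 4; 0 0 0)² = 20/693, sgn -1
Racah Σ t=0..0: t=0:+1/480 = 1/480
⇒ 3j(4 2 4; 3 -2 -1)² = 3/110, sgn -1
4πI² = N·(3j₀)²·(3jₘ)² = 270/847
I = +1·√(0.318772/4π) = 0.15927046

0.159270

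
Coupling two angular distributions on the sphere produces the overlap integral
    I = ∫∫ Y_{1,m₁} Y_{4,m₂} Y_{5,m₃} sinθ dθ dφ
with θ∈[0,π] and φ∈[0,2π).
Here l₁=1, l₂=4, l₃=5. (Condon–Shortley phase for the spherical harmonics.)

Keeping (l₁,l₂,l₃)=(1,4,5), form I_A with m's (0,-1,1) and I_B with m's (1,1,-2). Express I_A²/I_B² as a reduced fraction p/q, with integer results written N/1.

Shared (l₁,l₂,l₃)=(1,4,5): N and (l;000)² cancel in I_A²/I_B².
A: Δ = 0!·2!·8!/11! = 1/495; Racah Σ t=0..0: t=0:+1/720 = 1/720; ⇒ 3j(1 4 5; 0 -1 1)² = 8/165, sgn +1
B: Δ = 0!·2!·8!/11! = 1/495; Racah Σ t=0..0: t=0:+1/1440 = 1/1440; ⇒ 3j(1 4 5; 1 1 -2)² = 7/165, sgn -1
I_A²/I_B² = (8/165)/(7/165) = 8/7

8/7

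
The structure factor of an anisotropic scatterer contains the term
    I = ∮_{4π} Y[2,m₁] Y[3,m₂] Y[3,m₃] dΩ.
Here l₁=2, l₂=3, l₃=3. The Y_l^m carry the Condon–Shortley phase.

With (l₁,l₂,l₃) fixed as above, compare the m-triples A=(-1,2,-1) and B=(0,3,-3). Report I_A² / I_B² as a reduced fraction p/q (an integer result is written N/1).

Same 2,3,3: normalisation and zero-m 3j drop out of the ratio.
A: Δ: 2! 2! 4! / 9! → 1/3780; sum: t=1:−1/48 t=2:+1/12 = 1/16; 3j²(2 3 3; -1 2 -1) = Δ·Π!·Σ² = 1/28  (sign +1)
B: Δ: 2! 2! 4! / 9! → 1/3780; sum: t=2:+1/96 = 1/96; 3j²(2 3 3; 0 3 -3) = Δ·Π!·Σ² = 5/84  (sign +1)
I_A²/I_B² = (1/28)/(5/84) = 3/5

3/5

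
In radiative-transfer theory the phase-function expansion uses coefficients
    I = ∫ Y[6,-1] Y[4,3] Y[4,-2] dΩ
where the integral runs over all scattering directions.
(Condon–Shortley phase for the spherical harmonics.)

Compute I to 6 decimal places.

0.160153

m-sum 0 ✓  L=14 even ✓  2≤4≤10 ✓
Π(2lᵢ+1) = 13×9×9 = 1053
triangle coeff Δ(6,4,4) = 1/1261260
Σ_t [2,4]: t=2:+1/4608 t=3:−1/1296 t=4:+1/4608 = -7/20736
(3j)²=20/1287 [(6 4 4; 0 0 0)], sign=-1
Σ_t [5,6]: t=5:−1/11520 t=6:+1/86400 = -13/172800
(3j)²=13/660 [(6 4 4; -1 3 -2)], sign=-1
⇒ 4πI² = 39/121
I = (+1)√(39/121/(4π)) = 0.16015286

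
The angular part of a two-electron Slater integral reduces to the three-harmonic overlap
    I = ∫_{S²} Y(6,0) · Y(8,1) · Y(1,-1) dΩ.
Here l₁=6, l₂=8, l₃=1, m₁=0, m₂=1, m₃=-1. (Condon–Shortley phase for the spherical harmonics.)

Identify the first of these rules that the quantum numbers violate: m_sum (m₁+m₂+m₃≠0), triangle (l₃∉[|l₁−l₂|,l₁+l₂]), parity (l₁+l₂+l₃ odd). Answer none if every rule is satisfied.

triangle

azimuthal sum: 0 + 1 − 1 = 0  ✓
2 ≤ 1 ≤ 14 (triangle on l)  ✗
L = 6 + 8 + 1 = 15 (odd)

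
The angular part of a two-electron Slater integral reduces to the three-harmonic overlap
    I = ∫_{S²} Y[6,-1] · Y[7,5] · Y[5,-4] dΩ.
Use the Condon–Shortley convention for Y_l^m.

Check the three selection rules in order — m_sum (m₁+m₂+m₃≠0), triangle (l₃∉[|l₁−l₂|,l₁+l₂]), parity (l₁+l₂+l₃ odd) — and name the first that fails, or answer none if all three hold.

none

Σmᵢ = 0  ✓
l₃∈[|l₁−l₂|,l₁+l₂]=[1,13], have l₃=5  ✓
Σlᵢ = 18 ⇒ even  ✓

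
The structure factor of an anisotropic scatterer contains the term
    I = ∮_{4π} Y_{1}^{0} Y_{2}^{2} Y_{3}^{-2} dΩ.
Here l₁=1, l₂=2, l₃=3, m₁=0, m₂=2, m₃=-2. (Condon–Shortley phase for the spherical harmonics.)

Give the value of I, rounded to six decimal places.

0.184674

Checks pass: Σm=0; 6 even; l₃=3∈[1,3].
(2·1+1)(2·2+1)(2·3+1) = 105
Δ: 0! 2! 4! / 7! → 1/105
sum: t=0:+1/4 = 1/4
3j²(1 2 3; 0 0 0) = Δ·Π!·Σ² = 3/35  (sign -1)
sum: t=0:+1/24 = 1/24
3j²(1 2 3; 0 2 -2) = Δ·Π!·Σ² = 1/21  (sign -1)
combine: 4πI² = 105·3/35·1/21 = 3/7
take √, sign +1: I = 0.18467439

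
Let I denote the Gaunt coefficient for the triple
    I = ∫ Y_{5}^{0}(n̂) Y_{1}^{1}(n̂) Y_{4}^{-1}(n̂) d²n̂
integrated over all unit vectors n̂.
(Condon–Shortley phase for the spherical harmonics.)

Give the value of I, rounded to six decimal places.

Rules hold: Σm=0, L=10 even, 4≤4≤6.
N = 11·3·9 = 297
Δ = 2!·8!·0!/11! = 1/495
Racah Σ t=1..1: t=1:−1/576 = -1/576
⇒ 3j(5 1 4; 0 0 0)² = 5/99, sgn -1
Racah Σ t=2..2: t=2:+1/1440 = 1/1440
⇒ 3j(5 1 4; 0 1 -1)² = 2/99, sgn -1
4πI² = N·(3j₀)²·(3jₘ)² = 10/33
I = +1·√(0.30303/4π) = 0.15528807

0.155288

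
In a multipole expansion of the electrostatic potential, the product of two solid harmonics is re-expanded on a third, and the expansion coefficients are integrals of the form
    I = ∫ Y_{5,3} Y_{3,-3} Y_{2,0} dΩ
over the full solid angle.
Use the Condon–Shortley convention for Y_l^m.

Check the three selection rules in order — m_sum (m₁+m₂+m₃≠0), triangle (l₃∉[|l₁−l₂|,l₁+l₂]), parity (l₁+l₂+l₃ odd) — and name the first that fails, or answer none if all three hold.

Σmᵢ = 0  ✓
l₃∈[|l₁−l₂|,l₁+l₂]=[2,8], have l₃=2  ✓
Σlᵢ = 10 ⇒ even  ✓

none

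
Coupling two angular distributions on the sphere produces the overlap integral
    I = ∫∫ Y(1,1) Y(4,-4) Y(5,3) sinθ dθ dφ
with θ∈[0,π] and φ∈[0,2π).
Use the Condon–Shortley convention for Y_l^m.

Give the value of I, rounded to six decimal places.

-0.049106

Checks pass: Σm=0; 10 even; l₃=5∈[3,5].
(2·1+1)(2·4+1)(2·5+1) = 297
Δ: 0! 2! 8! / 11! → 1/495
sum: t=0:+1/576 = 1/576
3j²(1 4 5; 0 0 0) = Δ·Π!·Σ² = 5/99  (sign -1)
sum: t=0:+1/80640 = 1/80640
3j²(1 4 5; 1 -4 3) = Δ·Π!·Σ² = 1/495  (sign +1)
combine: 4πI² = 297·5/99·1/495 = 1/33
take √, sign -1: I = -0.04910640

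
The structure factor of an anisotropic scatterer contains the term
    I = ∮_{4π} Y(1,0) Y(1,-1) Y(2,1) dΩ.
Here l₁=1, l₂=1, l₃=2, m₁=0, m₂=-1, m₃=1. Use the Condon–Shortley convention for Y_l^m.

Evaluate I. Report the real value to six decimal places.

Rules hold: Σm=0, L=4 even, 0≤2≤2.
N = 3·3·5 = 45
Δ = 0!·2!·2!/5! = 1/30
Racah Σ t=0..0: t=0:+1/1 = 1/1
⇒ 3j(1 1 2; 0 0 0)² = 2/15, sgn +1
Racah Σ t=0..0: t=0:+1/2 = 1/2
⇒ 3j(1 1 2; 0 -1 1)² = 1/10, sgn -1
4πI² = N·(3j₀)²·(3jₘ)² = 3/5
I = -1·√(0.6/4π) = -0.21850969

-0.218510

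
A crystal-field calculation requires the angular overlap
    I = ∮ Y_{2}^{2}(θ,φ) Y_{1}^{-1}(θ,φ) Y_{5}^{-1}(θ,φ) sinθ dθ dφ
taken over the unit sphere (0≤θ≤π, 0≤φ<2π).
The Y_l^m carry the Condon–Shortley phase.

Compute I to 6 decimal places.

0.000000

|2−1|≤5≤2+1 violated ⇒ I = 0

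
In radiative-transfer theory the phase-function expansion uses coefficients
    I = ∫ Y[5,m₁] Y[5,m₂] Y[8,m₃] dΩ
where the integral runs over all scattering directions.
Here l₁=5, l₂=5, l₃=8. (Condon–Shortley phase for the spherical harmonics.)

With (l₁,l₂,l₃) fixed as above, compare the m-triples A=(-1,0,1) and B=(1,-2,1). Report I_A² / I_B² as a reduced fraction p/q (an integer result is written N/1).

Shared (l₁,l₂,l₃)=(5,5,8): N and (l;000)² cancel in I_A²/I_B².
A: Δ = 2!·8!·8!/19! = 1/37413090; Racah Σ t=0..2: t=0:+1/2073600 t=1:−1/414720 t=2:+1/829440 = -1/1382400; ⇒ 3j(5 5 8; -1 0 1)² = 294/46189, sgn +1
B: Δ = 2!·8!·8!/19! = 1/37413090; Racah Σ t=0..2: t=0:+1/829440 t=1:−1/1036800 t=2:+1/14515200 = 1/3225600; ⇒ 3j(5 5 8; 1 -2 1)² = 567/230945, sgn -1
I_A²/I_B² = (294/46189)/(567/230945) = 70/27

70/27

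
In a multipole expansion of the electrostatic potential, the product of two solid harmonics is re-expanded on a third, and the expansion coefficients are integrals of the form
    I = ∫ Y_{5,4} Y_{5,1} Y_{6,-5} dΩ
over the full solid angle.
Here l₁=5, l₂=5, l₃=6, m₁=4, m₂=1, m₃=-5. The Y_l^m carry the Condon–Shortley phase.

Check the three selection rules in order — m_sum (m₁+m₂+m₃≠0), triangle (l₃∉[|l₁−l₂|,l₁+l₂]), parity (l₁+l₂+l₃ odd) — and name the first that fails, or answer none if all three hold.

none

Σmᵢ = 0  ✓
l₃∈[|l₁−l₂|,l₁+l₂]=[0,10], have l₃=6  ✓
Σlᵢ = 16 ⇒ even  ✓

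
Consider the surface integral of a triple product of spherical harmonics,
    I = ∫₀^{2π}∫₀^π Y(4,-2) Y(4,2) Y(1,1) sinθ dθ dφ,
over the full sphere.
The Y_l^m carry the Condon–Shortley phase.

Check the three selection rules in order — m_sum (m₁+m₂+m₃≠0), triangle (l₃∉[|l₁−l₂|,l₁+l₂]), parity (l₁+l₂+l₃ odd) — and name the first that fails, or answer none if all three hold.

azimuthal sum: -2 + 2 + 1 = 1  ✗
0 ≤ 1 ≤ 8 (triangle on l)
L = 4 + 4 + 1 = 9 (odd)

m_sum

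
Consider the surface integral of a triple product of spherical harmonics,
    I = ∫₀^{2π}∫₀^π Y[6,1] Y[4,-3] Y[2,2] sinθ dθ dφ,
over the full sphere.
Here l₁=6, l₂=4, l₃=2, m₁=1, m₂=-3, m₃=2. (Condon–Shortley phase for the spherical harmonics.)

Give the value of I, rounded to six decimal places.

Checks pass: Σm=0; 12 even; l₃=2∈[2,10].
(2·6+1)(2·4+1)(2·2+1) = 585
Δ: 8! 4! 0! / 13! → 1/6435
sum: t=4:+1/2304 = 1/2304
3j²(6 4 2; 0 0 0) = Δ·Π!·Σ² = 5/143  (sign +1)
sum: t=1:−1/120960 = -1/120960
3j²(6 4 2; 1 -3 2) = Δ·Π!·Σ² = 1/1287  (sign -1)
combine: 4πI² = 585·5/143·1/1287 = 25/1573
take √, sign -1: I = -0.03556319

-0.035563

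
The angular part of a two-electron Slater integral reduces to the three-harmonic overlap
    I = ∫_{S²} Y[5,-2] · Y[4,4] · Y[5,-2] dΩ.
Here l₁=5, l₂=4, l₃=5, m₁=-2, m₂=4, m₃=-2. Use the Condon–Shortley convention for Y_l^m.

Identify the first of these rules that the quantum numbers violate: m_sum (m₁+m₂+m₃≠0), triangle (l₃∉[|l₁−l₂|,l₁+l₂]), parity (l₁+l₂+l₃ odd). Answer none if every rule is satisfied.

m₁+m₂+m₃ = -2 + 4 − 2 = 0  ✓
triangle: |5−4|=1 ≤ l₃=5 ≤ 5+4=9  ✓
parity: l₁+l₂+l₃ = 14 is even  ✓

none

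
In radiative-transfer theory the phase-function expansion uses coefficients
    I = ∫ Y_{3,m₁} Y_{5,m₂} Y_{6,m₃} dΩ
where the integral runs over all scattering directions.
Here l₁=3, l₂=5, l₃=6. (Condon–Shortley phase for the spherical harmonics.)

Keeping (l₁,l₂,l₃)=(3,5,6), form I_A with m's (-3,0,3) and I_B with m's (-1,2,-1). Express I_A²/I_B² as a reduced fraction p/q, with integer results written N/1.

Same 3,5,6: normalisation and zero-m 3j drop out of the ratio.
A: Δ: 2! 4! 8! / 15! → 1/675675; sum: t=2:+1/34560 = 1/34560; 3j²(3 5 6; -3 0 3) = Δ·Π!·Σ² = 4/143  (sign -1)
B: Δ: 2! 4! 8! / 15! → 1/675675; sum: t=0:+1/241920 t=1:−1/8640 t=2:+1/5760 = 1/16128; 3j²(3 5 6; -1 2 -1) = Δ·Π!·Σ² = 5/1001  (sign -1)
I_A²/I_B² = (4/143)/(5/1001) = 28/5

28/5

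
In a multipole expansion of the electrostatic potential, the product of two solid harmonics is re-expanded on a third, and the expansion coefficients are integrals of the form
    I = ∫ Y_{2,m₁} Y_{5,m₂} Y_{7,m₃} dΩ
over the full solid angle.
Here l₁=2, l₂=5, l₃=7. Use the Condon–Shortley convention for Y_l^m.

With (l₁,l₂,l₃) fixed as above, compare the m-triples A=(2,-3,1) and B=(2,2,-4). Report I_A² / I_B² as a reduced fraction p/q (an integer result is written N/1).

1/22

Same 2,5,7: normalisation and zero-m 3j drop out of the ratio.
A: Δ: 0! 4! 10! / 15! → 1/15015; sum: t=0:+1/1935360 = 1/1935360; 3j²(2 5 7; 2 -3 1) = Δ·Π!·Σ² = 1/1001  (sign +1)
B: Δ: 0! 4! 10! / 15! → 1/15015; sum: t=0:+1/725760 = 1/725760; 3j²(2 5 7; 2 2 -4) = Δ·Π!·Σ² = 2/91  (sign -1)
I_A²/I_B² = (1/1001)/(2/91) = 1/22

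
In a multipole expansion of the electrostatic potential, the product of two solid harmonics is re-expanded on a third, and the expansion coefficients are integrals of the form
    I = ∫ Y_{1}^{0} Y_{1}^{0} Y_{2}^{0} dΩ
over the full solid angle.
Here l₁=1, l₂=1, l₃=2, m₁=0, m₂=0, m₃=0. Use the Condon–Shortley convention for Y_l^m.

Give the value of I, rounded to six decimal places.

Rules hold: Σm=0, L=4 even, 0≤2≤2.
N = 3·3·5 = 45
Δ = 0!·2!·2!/5! = 1/30
Racah Σ t=0..0: t=0:+1/1 = 1/1
⇒ 3j(1 1 2; 0 0 0)² = 2/15, sgn +1
(m-triple is (0,0,0) — same symbol as above.)
4πI² = N·(3j₀)²·(3jₘ)² = 4/5
I = +1·√(0.8/4π) = 0.25231325

0.252313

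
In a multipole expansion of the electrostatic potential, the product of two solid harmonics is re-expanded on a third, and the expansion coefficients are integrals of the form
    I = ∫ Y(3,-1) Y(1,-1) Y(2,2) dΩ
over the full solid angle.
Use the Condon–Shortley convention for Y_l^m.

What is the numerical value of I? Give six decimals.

m-sum 0 ✓  L=6 even ✓  2≤2≤4 ✓
Π(2lᵢ+1) = 7×3×5 = 105
triangle coeff Δ(3,1,2) = 1/105
Σ_t [1,1]: t=1:−1/4 = -1/4
(3j)²=3/35 [(3 1 2; 0 0 0)], sign=-1
Σ_t [0,0]: t=0:+1/48 = 1/48
(3j)²=1/105 [(3 1 2; -1 -1 2)], sign=+1
⇒ 4πI² = 3/35
I = (-1)√(3/35/(4π)) = -0.08258890

-0.082589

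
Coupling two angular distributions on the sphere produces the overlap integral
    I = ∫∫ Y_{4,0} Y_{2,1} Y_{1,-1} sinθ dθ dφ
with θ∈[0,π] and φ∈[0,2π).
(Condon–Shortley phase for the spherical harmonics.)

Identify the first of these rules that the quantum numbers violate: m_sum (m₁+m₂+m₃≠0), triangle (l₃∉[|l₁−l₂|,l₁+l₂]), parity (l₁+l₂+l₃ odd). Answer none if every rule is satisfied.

azimuthal sum: 0 + 1 − 1 = 0  ✓
2 ≤ 1 ≤ 6 (triangle on l)  ✗
L = 4 + 2 + 1 = 7 (odd)

triangle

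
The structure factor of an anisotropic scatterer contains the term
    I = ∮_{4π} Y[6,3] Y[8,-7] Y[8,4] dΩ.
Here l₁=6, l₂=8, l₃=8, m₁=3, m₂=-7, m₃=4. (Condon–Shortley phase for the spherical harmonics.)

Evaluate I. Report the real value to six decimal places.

Rules hold: Σm=0, L=22 even, 2≤8≤14.
N = 13·17·17 = 3757
Δ = 6!·6!·10!/23! = 1/13742520792
Racah Σ t=0..6: t=0:+1/41803776000 t=1:−1/435456000 t=2:+1/39813120 t=3:−1/18662400 t=4:+1/39813120 t=5:−1/435456000 t=6:+1/41803776000 = -11/1393459200
⇒ 3j(6 8 8; 0 0 0)² = 600/96577, sgn -1
Racah Σ t=0..1: t=0:+1/9405849600 t=1:−1/20901888000 = 11/188116992000
⇒ 3j(6 8 8; 3 -7 4)² = 121/14858, sgn +1
4πI² = N·(3j₀)²·(3jₘ)² = 36300/190969
I = -1·√(0.190083/4π) = -0.12298919

-0.122989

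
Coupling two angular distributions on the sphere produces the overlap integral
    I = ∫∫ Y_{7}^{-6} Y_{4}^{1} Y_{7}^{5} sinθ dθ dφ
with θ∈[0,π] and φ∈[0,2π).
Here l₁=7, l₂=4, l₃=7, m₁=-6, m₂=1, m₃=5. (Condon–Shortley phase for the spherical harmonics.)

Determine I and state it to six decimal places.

Checks pass: Σm=0; 18 even; l₃=7∈[3,11].
(2·7+1)(2·4+1)(2·7+1) = 2025
Δ: 4! 10! 4! / 19! → 1/58198140
sum: t=0:+1/17418240 t=1:−1/622080 t=2:+1/230400 t=3:−1/622080 t=4:+1/17418240 = 1/806400
3j²(7 4 7; 0 0 0) = Δ·Π!·Σ² = 2268/230945  (sign -1)
sum: t=3:−1/87091200 t=4:+1/52254720 = 1/130636800
3j²(7 4 7; -6 1 5) = Δ·Π!·Σ² = 88/20349  (sign +1)
combine: 4πI² = 2025·2268/230945·88/20349 = 116640/1356277
take √, sign -1: I = -0.08272650

-0.082726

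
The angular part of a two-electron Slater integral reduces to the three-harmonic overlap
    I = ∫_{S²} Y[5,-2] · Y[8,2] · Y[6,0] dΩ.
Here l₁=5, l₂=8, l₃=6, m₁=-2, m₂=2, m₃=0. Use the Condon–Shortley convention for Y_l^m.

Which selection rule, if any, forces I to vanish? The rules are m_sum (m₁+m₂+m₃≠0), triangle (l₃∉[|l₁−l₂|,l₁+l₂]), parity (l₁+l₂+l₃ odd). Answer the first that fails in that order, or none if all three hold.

parity

Σmᵢ = 0  ✓
l₃∈[|l₁−l₂|,l₁+l₂]=[3,13], have l₃=6  ✓
Σlᵢ = 19 ⇒ odd  ✗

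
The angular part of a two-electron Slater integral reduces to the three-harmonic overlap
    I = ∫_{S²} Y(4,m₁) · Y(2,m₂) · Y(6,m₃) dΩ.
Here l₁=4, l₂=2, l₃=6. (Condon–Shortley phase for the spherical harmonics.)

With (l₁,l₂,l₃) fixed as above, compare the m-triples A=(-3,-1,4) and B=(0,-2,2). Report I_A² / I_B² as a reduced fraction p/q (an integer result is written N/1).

24/7

l's match ⇒ only the (l;m) 3-j factors differ between A and B.
A: triangle coeff Δ(4,2,6) = 1/6435; Σ_t [0,0]: t=0:+1/30240 = 1/30240; (3j)²=16/429 [(4 2 6; -3 -1 4)], sign=+1
B: triangle coeff Δ(4,2,6) = 1/6435; Σ_t [0,0]: t=0:+1/13824 = 1/13824; (3j)²=14/1287 [(4 2 6; 0 -2 2)], sign=+1
I_A²/I_B² = (16/429)/(14/1287) = 24/7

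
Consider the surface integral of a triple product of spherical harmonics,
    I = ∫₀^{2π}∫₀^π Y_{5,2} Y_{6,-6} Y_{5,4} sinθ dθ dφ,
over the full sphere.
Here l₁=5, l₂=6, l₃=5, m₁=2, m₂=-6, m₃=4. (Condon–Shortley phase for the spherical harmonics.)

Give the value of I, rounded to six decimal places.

-0.161540

Checks pass: Σm=0; 16 even; l₃=5∈[1,11].
(2·5+1)(2·6+1)(2·5+1) = 1573
Δ: 6! 4! 6! / 17! → 1/28588560
sum: t=1:−1/345600 t=2:+1/13824 t=3:−1/5184 t=4:+1/13824 t=5:−1/345600 = -7/129600
3j²(5 6 5; 0 0 0) = Δ·Π!·Σ² = 80/7293  (sign +1)
sum: t=0:+1/3110400 = 1/3110400
3j²(5 6 5; 2 -6 4) = Δ·Π!·Σ² = 21/1105  (sign -1)
combine: 4πI² = 1573·80/7293·21/1105 = 1232/3757
take √, sign -1: I = -0.16153991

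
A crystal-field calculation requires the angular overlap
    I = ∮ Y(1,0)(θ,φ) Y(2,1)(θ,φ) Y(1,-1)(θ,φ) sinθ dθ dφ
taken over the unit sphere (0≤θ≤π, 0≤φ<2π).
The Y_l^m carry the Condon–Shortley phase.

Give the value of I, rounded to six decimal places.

m-sum 0 ✓  L=4 even ✓  1≤1≤3 ✓
Π(2lᵢ+1) = 3×5×3 = 45
triangle coeff Δ(1,2,1) = 1/30
Σ_t [1,1]: t=1:−1/1 = -1/1
(3j)²=2/15 [(1 2 1; 0 0 0)], sign=+1
Σ_t [1,1]: t=1:−1/2 = -1/2
(3j)²=1/10 [(1 2 1; 0 1 -1)], sign=-1
⇒ 4πI² = 3/5
I = (-1)√(3/5/(4π)) = -0.21850969

-0.218510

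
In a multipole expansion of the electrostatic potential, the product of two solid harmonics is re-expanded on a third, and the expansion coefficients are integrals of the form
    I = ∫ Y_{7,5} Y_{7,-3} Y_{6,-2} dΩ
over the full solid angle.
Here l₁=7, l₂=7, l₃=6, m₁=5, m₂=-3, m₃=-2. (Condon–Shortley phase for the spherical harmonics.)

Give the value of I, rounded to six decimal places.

-0.112256

Checks pass: Σm=0; 20 even; l₃=6∈[0,14].
(2·7+1)(2·7+1)(2·6+1) = 2925
Δ: 8! 6! 6! / 21! → 1/2444321880
sum: t=1:−1/2612736000 t=2:+1/20736000 t=3:−1/1658880 t=4:+1/746496 t=5:−1/1658880 t=6:+1/20736000 t=7:−1/2612736000 = 1/4354560
3j²(7 7 6; 0 0 0) = Δ·Π!·Σ² = 1000/138567  (sign +1)
sum: t=0:+1/92897280 t=1:−1/21772800 t=2:+1/49766400 = -1/66355200
3j²(7 7 6; 5 -3 -2) = Δ·Π!·Σ² = 63/8398  (sign -1)
combine: 4πI² = 2925·1000/138567·63/8398 = 2362500/14919047
take √, sign -1: I = -0.11225623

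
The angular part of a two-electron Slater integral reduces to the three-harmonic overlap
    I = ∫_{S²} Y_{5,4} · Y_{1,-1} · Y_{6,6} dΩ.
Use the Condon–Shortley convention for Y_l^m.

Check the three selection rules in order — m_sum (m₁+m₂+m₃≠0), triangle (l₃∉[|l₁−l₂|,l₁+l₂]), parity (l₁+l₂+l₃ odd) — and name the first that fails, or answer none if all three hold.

azimuthal sum: 4 − 1 + 6 = 9  ✗
4 ≤ 6 ≤ 6 (triangle on l)
L = 5 + 1 + 6 = 12 (even)

m_sum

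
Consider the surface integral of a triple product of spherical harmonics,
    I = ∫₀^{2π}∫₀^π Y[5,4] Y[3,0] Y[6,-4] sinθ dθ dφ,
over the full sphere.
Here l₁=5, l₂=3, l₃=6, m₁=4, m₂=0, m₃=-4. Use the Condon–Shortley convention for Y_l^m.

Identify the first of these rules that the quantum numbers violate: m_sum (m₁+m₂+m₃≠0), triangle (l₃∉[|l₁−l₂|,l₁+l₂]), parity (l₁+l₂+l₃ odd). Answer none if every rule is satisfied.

none

m₁+m₂+m₃ = 4 + 0 − 4 = 0  ✓
triangle: |5−3|=2 ≤ l₃=6 ≤ 5+3=8  ✓
parity: l₁+l₂+l₃ = 14 is even  ✓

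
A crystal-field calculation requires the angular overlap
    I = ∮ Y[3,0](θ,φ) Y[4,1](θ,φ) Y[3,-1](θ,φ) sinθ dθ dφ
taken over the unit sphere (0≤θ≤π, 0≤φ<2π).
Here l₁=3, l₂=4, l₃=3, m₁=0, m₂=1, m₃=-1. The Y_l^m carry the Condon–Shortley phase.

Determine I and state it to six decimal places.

Rules hold: Σm=0, L=10 even, 1≤3≤7.
N = 7·9·7 = 441
Δ = 4!·2!·4!/11! = 1/34650
Racah Σ t=1..3: t=1:−1/72 t=2:+1/16 t=3:−1/72 = 5/144
⇒ 3j(3 4 3; 0 0 0)² = 2/77, sgn -1
Racah Σ t=1..3: t=1:−1/288 t=2:+1/24 t=3:−1/48 = 5/288
⇒ 3j(3 4 3; 0 1 -1)² = 5/462, sgn +1
4πI² = N·(3j₀)²·(3jₘ)² = 15/121
I = -1·√(0.123967/4π) = -0.09932258

-0.099323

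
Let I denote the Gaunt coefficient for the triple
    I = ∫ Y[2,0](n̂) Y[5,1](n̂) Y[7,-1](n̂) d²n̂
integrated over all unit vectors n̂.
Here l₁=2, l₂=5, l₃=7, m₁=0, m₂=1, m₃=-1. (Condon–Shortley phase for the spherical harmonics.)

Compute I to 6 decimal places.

-0.232242

Rules hold: Σm=0, L=14 even, 3≤7≤7.
N = 5·11·15 = 825
Δ = 0!·4!·10!/15! = 1/15015
Racah Σ t=0..0: t=0:+1/57600 = 1/57600
⇒ 3j(2 5 7; 0 0 0)² = 21/715, sgn -1
Racah Σ t=0..0: t=0:+1/69120 = 1/69120
⇒ 3j(2 5 7; 0 1 -1)² = 4/143, sgn +1
4πI² = N·(3j₀)²·(3jₘ)² = 1260/1859
I = -1·√(0.677784/4π) = -0.23224194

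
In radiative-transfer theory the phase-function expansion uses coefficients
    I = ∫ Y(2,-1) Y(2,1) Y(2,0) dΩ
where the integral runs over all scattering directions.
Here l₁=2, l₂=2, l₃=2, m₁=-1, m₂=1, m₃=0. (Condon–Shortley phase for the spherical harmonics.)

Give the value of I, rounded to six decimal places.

-0.090112

m-sum 0 ✓  L=6 even ✓  0≤2≤4 ✓
Π(2lᵢ+1) = 5×5×5 = 125
triangle coeff Δ(2,2,2) = 1/630
Σ_t [0,2]: t=0:+1/8 t=1:−1/1 t=2:+1/8 = -3/4
(3j)²=2/35 [(2 2 2; 0 0 0)], sign=-1
Σ_t [1,2]: t=1:−1/4 t=2:+1/2 = 1/4
(3j)²=1/70 [(2 2 2; -1 1 0)], sign=+1
⇒ 4πI² = 5/49
I = (-1)√(5/49/(4π)) = -0.09011188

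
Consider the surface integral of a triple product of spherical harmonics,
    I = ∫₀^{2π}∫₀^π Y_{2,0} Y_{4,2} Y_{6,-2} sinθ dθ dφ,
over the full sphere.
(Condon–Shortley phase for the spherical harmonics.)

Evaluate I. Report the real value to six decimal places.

0.206144

Checks pass: Σm=0; 12 even; l₃=6∈[2,6].
(2·2+1)(2·4+1)(2·6+1) = 585
Δ: 0! 4! 8! / 13! → 1/6435
sum: t=0:+1/2304 = 1/2304
3j²(2 4 6; 0 0 0) = Δ·Π!·Σ² = 5/143  (sign +1)
sum: t=0:+1/5760 = 1/5760
3j²(2 4 6; 0 2 -2) = Δ·Π!·Σ² = 56/2145  (sign +1)
combine: 4πI² = 585·5/143·56/2145 = 840/1573
take √, sign +1: I = 0.20614383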